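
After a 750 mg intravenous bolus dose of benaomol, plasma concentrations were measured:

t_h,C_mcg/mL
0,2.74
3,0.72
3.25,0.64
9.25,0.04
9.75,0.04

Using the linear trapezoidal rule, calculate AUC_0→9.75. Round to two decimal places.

AUC = 7.42 mcg/mL·h

Trapezoidal AUC_0→9.75:
  [0→3]: (2.74+0.72)/2 × 3 = 5.19
  [3→3.25]: (0.72+0.64)/2 × 0.25 = 0.17
  [3.25→9.25]: (0.64+0.04)/2 × 6 = 2.04
  [9.25→9.75]: (0.04+0.04)/2 × 0.5 = 0.02
  Sum = 7.42 mcg/mL·h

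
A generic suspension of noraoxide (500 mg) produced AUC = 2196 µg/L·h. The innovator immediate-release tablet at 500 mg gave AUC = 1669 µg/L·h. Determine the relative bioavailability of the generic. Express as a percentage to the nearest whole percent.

F_rel = (AUC_test/D_test) / (AUC_ref/D_ref)
      = (2196/500) / (1669/500)
      = 4.392 / 3.338 = 1.3158 = 131.58%

F_rel = 132%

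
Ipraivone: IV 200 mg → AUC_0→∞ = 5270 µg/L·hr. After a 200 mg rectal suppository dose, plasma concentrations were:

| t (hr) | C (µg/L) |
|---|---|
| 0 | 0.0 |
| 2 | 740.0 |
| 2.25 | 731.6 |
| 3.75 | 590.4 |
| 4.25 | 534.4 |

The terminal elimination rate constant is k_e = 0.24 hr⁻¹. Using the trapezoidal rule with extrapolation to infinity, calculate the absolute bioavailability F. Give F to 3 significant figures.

F = 0.839

Trapezoidal AUC_0→4.25 (rectal suppository):
  [0→2]: (0.0+740.0)/2 × 2 = 740.0
  [2→2.25]: (740.0+731.6)/2 × 0.25 = 183.95
  [2.25→3.75]: (731.6+590.4)/2 × 1.5 = 991.5
  [3.75→4.25]: (590.4+534.4)/2 × 0.5 = 281.2
  Sum = 2196.65 µg/L·hr
Tail: C_last/k_e = 534.4/0.24 = 2226.667
AUC_0→∞ (rectal suppository) = 2196.65 + 2226.667 = 4423.317 µg/L·hr
F = (AUC_ev/D_ev)/(AUC_iv/D_iv) = (4423.317/200)/(5270/200) = 22.116585/26.35 = 0.8393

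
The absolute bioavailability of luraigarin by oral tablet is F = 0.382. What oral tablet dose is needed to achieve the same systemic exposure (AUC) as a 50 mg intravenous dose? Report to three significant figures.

D_oral = 131 mg

For equal systemic exposure: F × D_ev = D_iv
D_ev = D_iv / F = 50 / 0.382 = 130.89 mg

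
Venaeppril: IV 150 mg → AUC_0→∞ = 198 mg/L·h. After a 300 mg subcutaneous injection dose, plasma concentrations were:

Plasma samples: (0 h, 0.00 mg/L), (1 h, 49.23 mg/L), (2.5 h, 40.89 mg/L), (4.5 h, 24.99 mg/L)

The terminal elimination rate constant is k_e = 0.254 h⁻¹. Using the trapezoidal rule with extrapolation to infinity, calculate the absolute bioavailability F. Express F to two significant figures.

Trapezoidal AUC_0→4.5 (subcutaneous injection):
  [0→1]: (0.00+49.23)/2 × 1 = 24.615
  [1→2.5]: (49.23+40.89)/2 × 1.5 = 67.59
  [2.5→4.5]: (40.89+24.99)/2 × 2 = 65.88
  Sum = 158.085 mg/L·h
Tail: C_last/k_e = 24.99/0.254 = 98.386
AUC_0→∞ (subcutaneous injection) = 158.085 + 98.386 = 256.471 mg/L·h
F = (AUC_ev/D_ev)/(AUC_iv/D_iv) = (256.471/300)/(198/150) = 0.854903/1.32 = 0.6477

F = 0.65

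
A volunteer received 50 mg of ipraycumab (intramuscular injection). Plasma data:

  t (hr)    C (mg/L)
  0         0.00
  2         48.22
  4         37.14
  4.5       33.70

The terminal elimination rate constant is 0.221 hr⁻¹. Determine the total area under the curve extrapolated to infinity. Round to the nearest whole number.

Trapezoidal AUC_0→4.5:
  [0→2]: (0.00+48.22)/2 × 2 = 48.22
  [2→4]: (48.22+37.14)/2 × 2 = 85.36
  [4→4.5]: (37.14+33.70)/2 × 0.5 = 17.71
  Sum = 151.29 mg/L·hr
Extrapolated tail: C_last / k_e = 33.70 / 0.221 = 152.489
AUC_0→∞ = 151.29 + 152.489 = 303.779 mg/L·hr

AUC = 304 mg/L·hr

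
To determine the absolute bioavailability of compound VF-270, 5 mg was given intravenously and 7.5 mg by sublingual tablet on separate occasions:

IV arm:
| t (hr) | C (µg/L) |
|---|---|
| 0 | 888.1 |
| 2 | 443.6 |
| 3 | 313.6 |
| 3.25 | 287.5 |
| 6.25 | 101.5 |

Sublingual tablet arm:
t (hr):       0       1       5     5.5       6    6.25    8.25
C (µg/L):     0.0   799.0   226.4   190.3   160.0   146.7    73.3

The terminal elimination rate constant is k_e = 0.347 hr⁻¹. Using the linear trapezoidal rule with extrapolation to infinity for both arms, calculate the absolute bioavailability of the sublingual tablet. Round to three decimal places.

Trapezoidal AUC_0→6.25 (IV):
  [0→2]: (888.1+443.6)/2 × 2 = 1331.7
  [2→3]: (443.6+313.6)/2 × 1 = 378.6
  [3→3.25]: (313.6+287.5)/2 × 0.25 = 75.1375
  [3.25→6.25]: (287.5+101.5)/2 × 3 = 583.5
  Sum = 2368.9375 µg/L·hr
IV tail: 101.5/0.347 = 292.507; AUC_iv,0→∞ = 2368.9375 + 292.507 = 2661.4445 µg/L·hr
Trapezoidal AUC_0→8.25 (sublingual tablet):
  [0→1]: (0.0+799.0)/2 × 1 = 399.5
  [1→5]: (799.0+226.4)/2 × 4 = 2050.8
  [5→5.5]: (226.4+190.3)/2 × 0.5 = 104.175
  [5.5→6]: (190.3+160.0)/2 × 0.5 = 87.575
  [6→6.25]: (160.0+146.7)/2 × 0.25 = 38.3375
  [6.25→8.25]: (146.7+73.3)/2 × 2 = 220.0
  Sum = 2900.3875 µg/L·hr
sublingual tablet tail: 73.3/0.347 = 211.239; AUC_ev,0→∞ = 2900.3875 + 211.239 = 3111.6265 µg/L·hr
F = (AUC_ev/D_ev)/(AUC_iv/D_iv) = (3111.6265/7.5)/(2661.4445/5) = 414.884/532.2889 = 0.7794

F = 0.779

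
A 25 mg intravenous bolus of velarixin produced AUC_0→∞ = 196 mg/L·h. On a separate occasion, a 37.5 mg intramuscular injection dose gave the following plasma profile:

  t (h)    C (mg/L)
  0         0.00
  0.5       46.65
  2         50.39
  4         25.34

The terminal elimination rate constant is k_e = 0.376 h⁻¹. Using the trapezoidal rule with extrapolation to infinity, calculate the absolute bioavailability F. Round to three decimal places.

Trapezoidal AUC_0→4 (intramuscular injection):
  [0→0.5]: (0.00+46.65)/2 × 0.5 = 11.6625
  [0.5→2]: (46.65+50.39)/2 × 1.5 = 72.78
  [2→4]: (50.39+25.34)/2 × 2 = 75.73
  Sum = 160.1725 mg/L·h
Tail: C_last/k_e = 25.34/0.376 = 67.394
AUC_0→∞ (intramuscular injection) = 160.1725 + 67.394 = 227.5665 mg/L·h
F = (AUC_ev/D_ev)/(AUC_iv/D_iv) = (227.5665/37.5)/(196/25) = 6.06844/7.84 = 0.7740

F = 0.774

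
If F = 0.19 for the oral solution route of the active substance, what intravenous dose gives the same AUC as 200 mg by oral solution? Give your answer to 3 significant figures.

D_iv = 38.0 mg

Systemic exposure from an extravascular dose = F × D_ev, so the equivalent IV dose is F × D_ev.
D_iv = F × D_ev = 0.19 × 200 = 38 mg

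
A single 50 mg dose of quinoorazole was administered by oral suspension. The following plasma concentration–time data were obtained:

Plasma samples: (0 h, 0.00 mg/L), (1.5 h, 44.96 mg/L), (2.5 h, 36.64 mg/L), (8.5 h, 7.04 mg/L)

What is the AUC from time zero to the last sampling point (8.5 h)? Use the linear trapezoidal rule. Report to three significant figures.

AUC = 206 mg/L·h

Trapezoidal AUC_0→8.5:
  [0→1.5]: (0.00+44.96)/2 × 1.5 = 33.72
  [1.5→2.5]: (44.96+36.64)/2 × 1 = 40.8
  [2.5→8.5]: (36.64+7.04)/2 × 6 = 131.04
  Sum = 205.56 mg/L·h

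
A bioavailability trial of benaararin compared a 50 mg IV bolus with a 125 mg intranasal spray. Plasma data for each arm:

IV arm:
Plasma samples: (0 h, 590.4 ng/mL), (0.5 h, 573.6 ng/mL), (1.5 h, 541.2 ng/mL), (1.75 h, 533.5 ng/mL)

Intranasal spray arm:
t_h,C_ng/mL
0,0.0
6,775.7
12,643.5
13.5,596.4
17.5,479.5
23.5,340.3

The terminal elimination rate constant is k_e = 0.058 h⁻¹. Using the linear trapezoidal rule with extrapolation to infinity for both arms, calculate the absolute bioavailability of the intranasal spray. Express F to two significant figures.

Trapezoidal AUC_0→1.75 (IV):
  [0→0.5]: (590.4+573.6)/2 × 0.5 = 291.0
  [0.5→1.5]: (573.6+541.2)/2 × 1 = 557.4
  [1.5→1.75]: (541.2+533.5)/2 × 0.25 = 134.3375
  Sum = 982.7375 ng/mL·h
IV tail: 533.5/0.058 = 9198.276; AUC_iv,0→∞ = 982.7375 + 9198.276 = 10181.0135 ng/mL·h
Trapezoidal AUC_0→23.5 (intranasal spray):
  [0→6]: (0.0+775.7)/2 × 6 = 2327.1
  [6→12]: (775.7+643.5)/2 × 6 = 4257.6
  [12→13.5]: (643.5+596.4)/2 × 1.5 = 929.925
  [13.5→17.5]: (596.4+479.5)/2 × 4 = 2151.8
  [17.5→23.5]: (479.5+340.3)/2 × 6 = 2459.4
  Sum = 12125.825 ng/mL·h
intranasal spray tail: 340.3/0.058 = 5867.241; AUC_ev,0→∞ = 12125.825 + 5867.241 = 17993.066 ng/mL·h
F = (AUC_ev/D_ev)/(AUC_iv/D_iv) = (17993.066/125)/(10181.0135/50) = 143.945/203.62027 = 0.7069

F = 0.71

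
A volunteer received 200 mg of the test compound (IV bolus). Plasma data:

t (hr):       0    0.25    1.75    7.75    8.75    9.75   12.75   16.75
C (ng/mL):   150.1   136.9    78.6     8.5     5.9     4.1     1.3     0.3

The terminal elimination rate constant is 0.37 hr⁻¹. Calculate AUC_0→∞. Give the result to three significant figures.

Trapezoidal AUC_0→16.75:
  [0→0.25]: (150.1+136.9)/2 × 0.25 = 35.875
  [0.25→1.75]: (136.9+78.6)/2 × 1.5 = 161.625
  [1.75→7.75]: (78.6+8.5)/2 × 6 = 261.3
  [7.75→8.75]: (8.5+5.9)/2 × 1 = 7.2
  [8.75→9.75]: (5.9+4.1)/2 × 1 = 5.0
  [9.75→12.75]: (4.1+1.3)/2 × 3 = 8.1
  [12.75→16.75]: (1.3+0.3)/2 × 4 = 3.2
  Sum = 482.3 ng/mL·hr
Extrapolated tail: C_last / k_e = 0.3 / 0.37 = 0.811
AUC_0→∞ = 482.3 + 0.811 = 483.111 ng/mL·hr

AUC = 483 ng/mL·hr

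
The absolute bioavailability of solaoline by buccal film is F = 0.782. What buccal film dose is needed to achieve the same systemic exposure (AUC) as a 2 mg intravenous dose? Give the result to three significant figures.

D_buccal = 2.56 mg

For equal systemic exposure: F × D_ev = D_iv
D_ev = D_iv / F = 2 / 0.782 = 2.55754 mg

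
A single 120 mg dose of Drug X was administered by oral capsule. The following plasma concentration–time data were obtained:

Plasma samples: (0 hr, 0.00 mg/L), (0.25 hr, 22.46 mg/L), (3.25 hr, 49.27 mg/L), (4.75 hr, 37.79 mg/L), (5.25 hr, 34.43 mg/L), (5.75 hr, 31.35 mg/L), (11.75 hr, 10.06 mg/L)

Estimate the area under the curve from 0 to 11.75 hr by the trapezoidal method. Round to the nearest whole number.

Trapezoidal AUC_0→11.75:
  [0→0.25]: (0.00+22.46)/2 × 0.25 = 2.8075
  [0.25→3.25]: (22.46+49.27)/2 × 3 = 107.595
  [3.25→4.75]: (49.27+37.79)/2 × 1.5 = 65.295
  [4.75→5.25]: (37.79+34.43)/2 × 0.5 = 18.055
  [5.25→5.75]: (34.43+31.35)/2 × 0.5 = 16.445
  [5.75→11.75]: (31.35+10.06)/2 × 6 = 124.23
  Sum = 334.4275 mg/L·hr

AUC = 334 mg/L·hr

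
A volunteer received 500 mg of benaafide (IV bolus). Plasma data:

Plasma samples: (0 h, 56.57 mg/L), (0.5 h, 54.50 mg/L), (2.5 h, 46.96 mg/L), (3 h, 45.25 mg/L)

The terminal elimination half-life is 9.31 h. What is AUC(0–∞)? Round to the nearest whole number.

Trapezoidal AUC_0→3:
  [0→0.5]: (56.57+54.50)/2 × 0.5 = 27.7675
  [0.5→2.5]: (54.50+46.96)/2 × 2 = 101.46
  [2.5→3]: (46.96+45.25)/2 × 0.5 = 23.0525
  Sum = 152.28 mg/L·h
k_e = ln2 / t½ = 0.693147 / 9.31 = 0.0745 h^-1
Extrapolated tail: C_last / k_e = 45.25 / 0.0745 = 607.383
AUC_0→∞ = 152.28 + 607.383 = 759.663 mg/L·h

AUC = 760 mg/L·h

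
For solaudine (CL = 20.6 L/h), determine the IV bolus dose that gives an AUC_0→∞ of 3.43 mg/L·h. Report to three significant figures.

Dose = 70.7 mg

Dose_iv = CL × AUC_0→∞
     = 20.6 × 3.43 = 70.658 mg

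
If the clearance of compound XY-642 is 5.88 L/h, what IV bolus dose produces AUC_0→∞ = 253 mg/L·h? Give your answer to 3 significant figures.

Dose_iv = CL × AUC_0→∞
     = 5.88 × 253 = 1487.64 mg

Dose = 1490 mg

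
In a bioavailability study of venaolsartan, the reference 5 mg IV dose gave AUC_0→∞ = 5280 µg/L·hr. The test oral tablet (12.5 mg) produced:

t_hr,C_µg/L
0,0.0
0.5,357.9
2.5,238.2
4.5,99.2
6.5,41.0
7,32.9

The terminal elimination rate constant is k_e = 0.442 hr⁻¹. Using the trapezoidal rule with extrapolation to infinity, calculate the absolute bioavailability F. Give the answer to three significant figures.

Trapezoidal AUC_0→7 (oral tablet):
  [0→0.5]: (0.0+357.9)/2 × 0.5 = 89.475
  [0.5→2.5]: (357.9+238.2)/2 × 2 = 596.1
  [2.5→4.5]: (238.2+99.2)/2 × 2 = 337.4
  [4.5→6.5]: (99.2+41.0)/2 × 2 = 140.2
  [6.5→7]: (41.0+32.9)/2 × 0.5 = 18.475
  Sum = 1181.65 µg/L·hr
Tail: C_last/k_e = 32.9/0.442 = 74.434
AUC_0→∞ (oral tablet) = 1181.65 + 74.434 = 1256.084 µg/L·hr
F = (AUC_ev/D_ev)/(AUC_iv/D_iv) = (1256.084/12.5)/(5280/5) = 100.48672/1056 = 0.0952

F = 0.0952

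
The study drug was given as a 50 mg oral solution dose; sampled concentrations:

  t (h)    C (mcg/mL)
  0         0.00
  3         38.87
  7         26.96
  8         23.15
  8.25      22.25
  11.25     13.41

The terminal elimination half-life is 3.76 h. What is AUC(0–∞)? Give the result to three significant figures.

Trapezoidal AUC_0→11.25:
  [0→3]: (0.00+38.87)/2 × 3 = 58.305
  [3→7]: (38.87+26.96)/2 × 4 = 131.66
  [7→8]: (26.96+23.15)/2 × 1 = 25.055
  [8→8.25]: (23.15+22.25)/2 × 0.25 = 5.675
  [8.25→11.25]: (22.25+13.41)/2 × 3 = 53.49
  Sum = 274.185 mcg/mL·h
k_e = ln2 / t½ = 0.693147 / 3.76 = 0.1843 h^-1
Extrapolated tail: C_last / k_e = 13.41 / 0.1843 = 72.762
AUC_0→∞ = 274.185 + 72.762 = 346.947 mcg/mL·h

AUC = 347 mcg/mL·h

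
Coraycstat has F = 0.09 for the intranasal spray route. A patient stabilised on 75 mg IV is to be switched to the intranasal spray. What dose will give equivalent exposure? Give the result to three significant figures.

For equal systemic exposure: F × D_ev = D_iv
D_ev = D_iv / F = 75 / 0.09 = 833.333 mg

D_intranasal = 833 mg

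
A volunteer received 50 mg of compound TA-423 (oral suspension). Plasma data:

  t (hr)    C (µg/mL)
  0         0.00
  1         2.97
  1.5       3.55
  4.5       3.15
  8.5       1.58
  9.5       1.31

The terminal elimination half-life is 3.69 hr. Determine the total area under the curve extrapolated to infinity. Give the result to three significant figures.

AUC = 31.0 µg/mL·hr

Trapezoidal AUC_0→9.5:
  [0→1]: (0.00+2.97)/2 × 1 = 1.485
  [1→1.5]: (2.97+3.55)/2 × 0.5 = 1.63
  [1.5→4.5]: (3.55+3.15)/2 × 3 = 10.05
  [4.5→8.5]: (3.15+1.58)/2 × 4 = 9.46
  [8.5→9.5]: (1.58+1.31)/2 × 1 = 1.445
  Sum = 24.07 µg/mL·hr
k_e = ln2 / t½ = 0.693147 / 3.69 = 0.1878 hr^-1
Extrapolated tail: C_last / k_e = 1.31 / 0.1878 = 6.976
AUC_0→∞ = 24.07 + 6.976 = 31.046 µg/mL·hr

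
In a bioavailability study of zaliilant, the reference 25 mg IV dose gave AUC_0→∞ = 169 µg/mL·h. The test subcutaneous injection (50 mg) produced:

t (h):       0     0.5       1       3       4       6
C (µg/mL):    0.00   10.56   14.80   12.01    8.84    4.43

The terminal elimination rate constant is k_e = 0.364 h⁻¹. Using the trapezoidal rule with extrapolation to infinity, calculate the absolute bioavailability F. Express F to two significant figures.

F = 0.21

Trapezoidal AUC_0→6 (subcutaneous injection):
  [0→0.5]: (0.00+10.56)/2 × 0.5 = 2.64
  [0.5→1]: (10.56+14.80)/2 × 0.5 = 6.34
  [1→3]: (14.80+12.01)/2 × 2 = 26.81
  [3→4]: (12.01+8.84)/2 × 1 = 10.425
  [4→6]: (8.84+4.43)/2 × 2 = 13.27
  Sum = 59.485 µg/mL·h
Tail: C_last/k_e = 4.43/0.364 = 12.170
AUC_0→∞ (subcutaneous injection) = 59.485 + 12.170 = 71.655 µg/mL·h
F = (AUC_ev/D_ev)/(AUC_iv/D_iv) = (71.655/50)/(169/25) = 1.4331/6.76 = 0.2120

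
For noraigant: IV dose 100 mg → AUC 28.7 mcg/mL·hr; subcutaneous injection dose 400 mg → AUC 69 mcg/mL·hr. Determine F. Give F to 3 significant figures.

F = 0.601

F = (AUC_ev / D_ev) / (AUC_iv / D_iv)
  = (69/400) / (28.7/100)
  = 0.1725 / 0.287 = 0.6010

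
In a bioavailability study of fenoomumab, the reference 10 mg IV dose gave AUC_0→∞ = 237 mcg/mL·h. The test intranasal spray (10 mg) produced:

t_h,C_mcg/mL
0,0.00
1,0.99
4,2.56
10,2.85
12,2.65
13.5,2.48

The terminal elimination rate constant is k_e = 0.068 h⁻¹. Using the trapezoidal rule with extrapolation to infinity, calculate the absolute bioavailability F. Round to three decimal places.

F = 0.286

Trapezoidal AUC_0→13.5 (intranasal spray):
  [0→1]: (0.00+0.99)/2 × 1 = 0.495
  [1→4]: (0.99+2.56)/2 × 3 = 5.325
  [4→10]: (2.56+2.85)/2 × 6 = 16.23
  [10→12]: (2.85+2.65)/2 × 2 = 5.5
  [12→13.5]: (2.65+2.48)/2 × 1.5 = 3.8475
  Sum = 31.3975 mcg/mL·h
Tail: C_last/k_e = 2.48/0.068 = 36.471
AUC_0→∞ (intranasal spray) = 31.3975 + 36.471 = 67.8685 mcg/mL·h
F = (AUC_ev/D_ev)/(AUC_iv/D_iv) = (67.8685/10)/(237/10) = 6.78685/23.7 = 0.2864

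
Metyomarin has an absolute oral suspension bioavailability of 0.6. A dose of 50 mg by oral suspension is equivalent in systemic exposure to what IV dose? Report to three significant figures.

D_iv = 30.0 mg

Systemic exposure from an extravascular dose = F × D_ev, so the equivalent IV dose is F × D_ev.
D_iv = F × D_ev = 0.6 × 50 = 30 mg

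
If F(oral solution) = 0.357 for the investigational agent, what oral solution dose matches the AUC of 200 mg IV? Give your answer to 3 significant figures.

For equal systemic exposure: F × D_ev = D_iv
D_ev = D_iv / F = 200 / 0.357 = 560.224 mg

D_oral = 560 mg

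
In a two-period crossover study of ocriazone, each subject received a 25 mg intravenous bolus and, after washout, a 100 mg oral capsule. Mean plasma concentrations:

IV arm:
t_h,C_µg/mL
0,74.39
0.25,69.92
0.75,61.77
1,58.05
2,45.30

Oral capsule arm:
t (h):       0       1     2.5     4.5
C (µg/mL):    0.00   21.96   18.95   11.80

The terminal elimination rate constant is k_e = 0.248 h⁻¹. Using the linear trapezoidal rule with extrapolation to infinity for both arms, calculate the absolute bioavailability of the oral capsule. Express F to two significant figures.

F = 0.10

Trapezoidal AUC_0→2 (IV):
  [0→0.25]: (74.39+69.92)/2 × 0.25 = 18.03875
  [0.25→0.75]: (69.92+61.77)/2 × 0.5 = 32.9225
  [0.75→1]: (61.77+58.05)/2 × 0.25 = 14.9775
  [1→2]: (58.05+45.30)/2 × 1 = 51.675
  Sum = 117.61375 µg/mL·h
IV tail: 45.30/0.248 = 182.661; AUC_iv,0→∞ = 117.61375 + 182.661 = 300.27475 µg/mL·h
Trapezoidal AUC_0→4.5 (oral capsule):
  [0→1]: (0.00+21.96)/2 × 1 = 10.98
  [1→2.5]: (21.96+18.95)/2 × 1.5 = 30.6825
  [2.5→4.5]: (18.95+11.80)/2 × 2 = 30.75
  Sum = 72.4125 µg/mL·h
oral capsule tail: 11.80/0.248 = 47.581; AUC_ev,0→∞ = 72.4125 + 47.581 = 119.9935 µg/mL·h
F = (AUC_ev/D_ev)/(AUC_iv/D_iv) = (119.9935/100)/(300.27475/25) = 1.199935/12.01099 = 0.0999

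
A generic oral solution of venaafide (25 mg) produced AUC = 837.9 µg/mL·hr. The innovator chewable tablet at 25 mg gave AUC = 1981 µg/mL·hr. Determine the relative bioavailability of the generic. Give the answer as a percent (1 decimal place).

F_rel = 42.3%

F_rel = (AUC_test/D_test) / (AUC_ref/D_ref)
      = (837.9/25) / (1981/25)
      = 33.516 / 79.24 = 0.4230 = 42.30%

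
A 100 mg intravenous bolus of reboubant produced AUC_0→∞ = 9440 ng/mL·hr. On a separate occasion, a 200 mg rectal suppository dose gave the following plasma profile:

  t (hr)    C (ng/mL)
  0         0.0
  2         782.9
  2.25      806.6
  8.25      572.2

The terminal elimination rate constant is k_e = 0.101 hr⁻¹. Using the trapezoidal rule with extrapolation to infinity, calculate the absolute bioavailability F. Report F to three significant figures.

Trapezoidal AUC_0→8.25 (rectal suppository):
  [0→2]: (0.0+782.9)/2 × 2 = 782.9
  [2→2.25]: (782.9+806.6)/2 × 0.25 = 198.6875
  [2.25→8.25]: (806.6+572.2)/2 × 6 = 4136.4
  Sum = 5117.9875 ng/mL·hr
Tail: C_last/k_e = 572.2/0.101 = 5665.347
AUC_0→∞ (rectal suppository) = 5117.9875 + 5665.347 = 10783.3345 ng/mL·hr
F = (AUC_ev/D_ev)/(AUC_iv/D_iv) = (10783.3345/200)/(9440/100) = 53.9167/94.4 = 0.5712

F = 0.571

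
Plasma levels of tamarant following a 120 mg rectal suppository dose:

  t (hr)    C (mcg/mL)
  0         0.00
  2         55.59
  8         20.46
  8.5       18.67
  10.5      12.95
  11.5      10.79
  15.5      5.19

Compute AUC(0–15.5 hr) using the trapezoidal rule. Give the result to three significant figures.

Trapezoidal AUC_0→15.5:
  [0→2]: (0.00+55.59)/2 × 2 = 55.59
  [2→8]: (55.59+20.46)/2 × 6 = 228.15
  [8→8.5]: (20.46+18.67)/2 × 0.5 = 9.7825
  [8.5→10.5]: (18.67+12.95)/2 × 2 = 31.62
  [10.5→11.5]: (12.95+10.79)/2 × 1 = 11.87
  [11.5→15.5]: (10.79+5.19)/2 × 4 = 31.96
  Sum = 368.9725 mcg/mL·hr

AUC = 369 mcg/mL·hr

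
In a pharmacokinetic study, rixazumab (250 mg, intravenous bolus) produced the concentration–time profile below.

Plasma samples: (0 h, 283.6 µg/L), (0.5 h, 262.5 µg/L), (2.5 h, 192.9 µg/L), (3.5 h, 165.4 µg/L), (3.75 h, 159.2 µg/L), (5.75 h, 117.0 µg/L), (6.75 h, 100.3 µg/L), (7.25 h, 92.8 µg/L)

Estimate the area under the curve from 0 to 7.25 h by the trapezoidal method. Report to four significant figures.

Trapezoidal AUC_0→7.25:
  [0→0.5]: (283.6+262.5)/2 × 0.5 = 136.525
  [0.5→2.5]: (262.5+192.9)/2 × 2 = 455.4
  [2.5→3.5]: (192.9+165.4)/2 × 1 = 179.15
  [3.5→3.75]: (165.4+159.2)/2 × 0.25 = 40.575
  [3.75→5.75]: (159.2+117.0)/2 × 2 = 276.2
  [5.75→6.75]: (117.0+100.3)/2 × 1 = 108.65
  [6.75→7.25]: (100.3+92.8)/2 × 0.5 = 48.275
  Sum = 1244.775 µg/L·h

AUC = 1245 µg/L·h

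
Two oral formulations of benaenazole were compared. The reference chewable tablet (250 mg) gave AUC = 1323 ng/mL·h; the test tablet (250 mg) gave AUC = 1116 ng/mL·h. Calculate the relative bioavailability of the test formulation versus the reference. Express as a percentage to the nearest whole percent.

F_rel = (AUC_test/D_test) / (AUC_ref/D_ref)
      = (1116/250) / (1323/250)
      = 4.464 / 5.292 = 0.8435 = 84.35%

F_rel = 84%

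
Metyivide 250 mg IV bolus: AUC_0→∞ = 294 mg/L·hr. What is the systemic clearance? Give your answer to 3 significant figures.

CL = 0.850 L/hr

CL = Dose_iv / AUC_0→∞
   = 250 / 294 = 0.85034 L/hr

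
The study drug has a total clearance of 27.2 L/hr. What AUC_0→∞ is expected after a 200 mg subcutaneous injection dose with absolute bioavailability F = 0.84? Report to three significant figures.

AUC = 6.18 mg/L·hr

AUC_0→∞ = F × Dose / CL
        = 0.84 × 200 / 27.2 = 6.17647 mg/L·hr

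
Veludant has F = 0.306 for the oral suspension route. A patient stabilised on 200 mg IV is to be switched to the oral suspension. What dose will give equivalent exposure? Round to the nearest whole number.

For equal systemic exposure: F × D_ev = D_iv
D_ev = D_iv / F = 200 / 0.306 = 653.595 mg

D_oral = 654 mg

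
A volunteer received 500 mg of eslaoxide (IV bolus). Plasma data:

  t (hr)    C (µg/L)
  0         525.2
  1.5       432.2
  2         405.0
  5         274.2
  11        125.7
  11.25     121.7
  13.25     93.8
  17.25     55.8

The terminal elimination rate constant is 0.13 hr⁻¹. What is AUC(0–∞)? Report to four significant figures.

AUC = 4121 µg/L·hr

Trapezoidal AUC_0→17.25:
  [0→1.5]: (525.2+432.2)/2 × 1.5 = 718.05
  [1.5→2]: (432.2+405.0)/2 × 0.5 = 209.3
  [2→5]: (405.0+274.2)/2 × 3 = 1018.8
  [5→11]: (274.2+125.7)/2 × 6 = 1199.7
  [11→11.25]: (125.7+121.7)/2 × 0.25 = 30.925
  [11.25→13.25]: (121.7+93.8)/2 × 2 = 215.5
  [13.25→17.25]: (93.8+55.8)/2 × 4 = 299.2
  Sum = 3691.475 µg/L·hr
Extrapolated tail: C_last / k_e = 55.8 / 0.13 = 429.231
AUC_0→∞ = 3691.475 + 429.231 = 4120.706 µg/L·hr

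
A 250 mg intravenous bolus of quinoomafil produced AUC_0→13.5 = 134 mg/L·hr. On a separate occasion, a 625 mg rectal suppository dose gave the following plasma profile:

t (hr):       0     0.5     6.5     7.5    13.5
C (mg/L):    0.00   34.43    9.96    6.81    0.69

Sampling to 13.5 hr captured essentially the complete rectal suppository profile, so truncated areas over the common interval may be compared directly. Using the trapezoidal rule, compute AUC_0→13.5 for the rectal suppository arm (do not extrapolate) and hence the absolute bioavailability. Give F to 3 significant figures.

F = 0.515

Trapezoidal AUC_0→13.5 (rectal suppository):
  [0→0.5]: (0.00+34.43)/2 × 0.5 = 8.6075
  [0.5→6.5]: (34.43+9.96)/2 × 6 = 133.17
  [6.5→7.5]: (9.96+6.81)/2 × 1 = 8.385
  [7.5→13.5]: (6.81+0.69)/2 × 6 = 22.5
  Sum = 172.6625 mg/L·hr
F = (AUC_ev/D_ev)/(AUC_iv/D_iv) = (172.6625/625)/(134/250) = 0.27626/0.536 = 0.5154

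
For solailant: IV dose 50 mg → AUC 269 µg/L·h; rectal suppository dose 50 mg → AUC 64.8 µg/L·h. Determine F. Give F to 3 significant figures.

F = 0.241

F = (AUC_ev / D_ev) / (AUC_iv / D_iv)
  = (64.8/50) / (269/50)
  = 1.296 / 5.38 = 0.2409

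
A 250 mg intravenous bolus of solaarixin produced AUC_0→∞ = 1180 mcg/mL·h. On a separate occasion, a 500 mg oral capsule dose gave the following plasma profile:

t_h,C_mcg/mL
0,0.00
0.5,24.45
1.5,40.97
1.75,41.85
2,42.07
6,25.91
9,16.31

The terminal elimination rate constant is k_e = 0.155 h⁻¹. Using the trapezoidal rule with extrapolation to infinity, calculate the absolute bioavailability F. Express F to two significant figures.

Trapezoidal AUC_0→9 (oral capsule):
  [0→0.5]: (0.00+24.45)/2 × 0.5 = 6.1125
  [0.5→1.5]: (24.45+40.97)/2 × 1 = 32.71
  [1.5→1.75]: (40.97+41.85)/2 × 0.25 = 10.3525
  [1.75→2]: (41.85+42.07)/2 × 0.25 = 10.49
  [2→6]: (42.07+25.91)/2 × 4 = 135.96
  [6→9]: (25.91+16.31)/2 × 3 = 63.33
  Sum = 258.955 mcg/mL·h
Tail: C_last/k_e = 16.31/0.155 = 105.226
AUC_0→∞ (oral capsule) = 258.955 + 105.226 = 364.181 mcg/mL·h
F = (AUC_ev/D_ev)/(AUC_iv/D_iv) = (364.181/500)/(1180/250) = 0.728362/4.72 = 0.1543

F = 0.15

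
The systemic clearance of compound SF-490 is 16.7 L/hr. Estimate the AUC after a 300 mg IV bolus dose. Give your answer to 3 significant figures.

AUC_0→∞ = Dose_iv / CL
        = 300 / 16.7 = 17.9641 mg/L·hr

AUC = 18.0 mg/L·hr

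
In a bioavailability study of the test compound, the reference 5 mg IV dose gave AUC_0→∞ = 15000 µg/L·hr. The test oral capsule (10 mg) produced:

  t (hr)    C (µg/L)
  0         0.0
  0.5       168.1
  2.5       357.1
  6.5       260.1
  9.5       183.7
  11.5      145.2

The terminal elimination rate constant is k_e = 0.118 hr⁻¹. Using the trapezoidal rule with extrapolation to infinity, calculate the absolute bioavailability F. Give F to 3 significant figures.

F = 0.134

Trapezoidal AUC_0→11.5 (oral capsule):
  [0→0.5]: (0.0+168.1)/2 × 0.5 = 42.025
  [0.5→2.5]: (168.1+357.1)/2 × 2 = 525.2
  [2.5→6.5]: (357.1+260.1)/2 × 4 = 1234.4
  [6.5→9.5]: (260.1+183.7)/2 × 3 = 665.7
  [9.5→11.5]: (183.7+145.2)/2 × 2 = 328.9
  Sum = 2796.225 µg/L·hr
Tail: C_last/k_e = 145.2/0.118 = 1230.508
AUC_0→∞ (oral capsule) = 2796.225 + 1230.508 = 4026.733 µg/L·hr
F = (AUC_ev/D_ev)/(AUC_iv/D_iv) = (4026.733/10)/(15000/5) = 402.6733/3000 = 0.1342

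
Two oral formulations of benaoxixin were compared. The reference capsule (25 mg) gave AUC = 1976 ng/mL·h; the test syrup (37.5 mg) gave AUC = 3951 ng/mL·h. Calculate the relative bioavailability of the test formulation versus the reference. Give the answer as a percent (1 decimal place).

F_rel = 133.3%

F_rel = (AUC_test/D_test) / (AUC_ref/D_ref)
      = (3951/37.5) / (1976/25)
      = 105.36 / 79.04 = 1.3330 = 133.30%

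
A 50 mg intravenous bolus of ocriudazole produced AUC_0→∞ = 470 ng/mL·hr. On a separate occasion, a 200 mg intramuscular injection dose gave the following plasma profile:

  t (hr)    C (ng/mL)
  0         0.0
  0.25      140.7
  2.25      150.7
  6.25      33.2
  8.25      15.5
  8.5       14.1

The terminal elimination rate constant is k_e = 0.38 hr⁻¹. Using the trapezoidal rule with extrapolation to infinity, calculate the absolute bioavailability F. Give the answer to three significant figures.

Trapezoidal AUC_0→8.5 (intramuscular injection):
  [0→0.25]: (0.0+140.7)/2 × 0.25 = 17.5875
  [0.25→2.25]: (140.7+150.7)/2 × 2 = 291.4
  [2.25→6.25]: (150.7+33.2)/2 × 4 = 367.8
  [6.25→8.25]: (33.2+15.5)/2 × 2 = 48.7
  [8.25→8.5]: (15.5+14.1)/2 × 0.25 = 3.7
  Sum = 729.1875 ng/mL·hr
Tail: C_last/k_e = 14.1/0.38 = 37.105
AUC_0→∞ (intramuscular injection) = 729.1875 + 37.105 = 766.2925 ng/mL·hr
F = (AUC_ev/D_ev)/(AUC_iv/D_iv) = (766.2925/200)/(470/50) = 3.8314625/9.4 = 0.4076

F = 0.408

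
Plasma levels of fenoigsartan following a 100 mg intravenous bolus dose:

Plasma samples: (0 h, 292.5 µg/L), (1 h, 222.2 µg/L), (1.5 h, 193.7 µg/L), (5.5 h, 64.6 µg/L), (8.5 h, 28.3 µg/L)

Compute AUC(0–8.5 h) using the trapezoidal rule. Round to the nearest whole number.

Trapezoidal AUC_0→8.5:
  [0→1]: (292.5+222.2)/2 × 1 = 257.35
  [1→1.5]: (222.2+193.7)/2 × 0.5 = 103.975
  [1.5→5.5]: (193.7+64.6)/2 × 4 = 516.6
  [5.5→8.5]: (64.6+28.3)/2 × 3 = 139.35
  Sum = 1017.275 µg/L·h

AUC = 1017 µg/L·h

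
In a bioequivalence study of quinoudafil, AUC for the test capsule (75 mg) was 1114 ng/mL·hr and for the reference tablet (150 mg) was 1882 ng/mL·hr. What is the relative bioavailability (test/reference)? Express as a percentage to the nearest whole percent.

F_rel = (AUC_test/D_test) / (AUC_ref/D_ref)
      = (1114/75) / (1882/150)
      = 14.8533 / 12.5467 = 1.1838 = 118.38%

F_rel = 118%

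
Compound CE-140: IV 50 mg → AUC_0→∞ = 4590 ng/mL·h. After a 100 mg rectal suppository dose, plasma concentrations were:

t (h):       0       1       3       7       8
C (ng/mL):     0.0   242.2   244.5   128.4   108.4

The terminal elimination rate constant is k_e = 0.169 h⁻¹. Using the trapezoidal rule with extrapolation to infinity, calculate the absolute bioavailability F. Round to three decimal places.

F = 0.230

Trapezoidal AUC_0→8 (rectal suppository):
  [0→1]: (0.0+242.2)/2 × 1 = 121.1
  [1→3]: (242.2+244.5)/2 × 2 = 486.7
  [3→7]: (244.5+128.4)/2 × 4 = 745.8
  [7→8]: (128.4+108.4)/2 × 1 = 118.4
  Sum = 1472.0 ng/mL·h
Tail: C_last/k_e = 108.4/0.169 = 641.420
AUC_0→∞ (rectal suppository) = 1472.0 + 641.420 = 2113.42 ng/mL·h
F = (AUC_ev/D_ev)/(AUC_iv/D_iv) = (2113.42/100)/(4590/50) = 21.1342/91.8 = 0.2302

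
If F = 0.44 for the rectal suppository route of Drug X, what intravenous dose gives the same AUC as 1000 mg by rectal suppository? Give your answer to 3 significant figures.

D_iv = 440 mg

Systemic exposure from an extravascular dose = F × D_ev, so the equivalent IV dose is F × D_ev.
D_iv = F × D_ev = 0.44 × 1000 = 440 mg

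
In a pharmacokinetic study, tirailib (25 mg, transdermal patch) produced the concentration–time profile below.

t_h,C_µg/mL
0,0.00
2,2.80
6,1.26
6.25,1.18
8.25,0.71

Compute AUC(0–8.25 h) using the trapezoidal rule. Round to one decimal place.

Trapezoidal AUC_0→8.25:
  [0→2]: (0.00+2.80)/2 × 2 = 2.8
  [2→6]: (2.80+1.26)/2 × 4 = 8.12
  [6→6.25]: (1.26+1.18)/2 × 0.25 = 0.305
  [6.25→8.25]: (1.18+0.71)/2 × 2 = 1.89
  Sum = 13.115 µg/mL·h

AUC = 13.1 µg/mL·h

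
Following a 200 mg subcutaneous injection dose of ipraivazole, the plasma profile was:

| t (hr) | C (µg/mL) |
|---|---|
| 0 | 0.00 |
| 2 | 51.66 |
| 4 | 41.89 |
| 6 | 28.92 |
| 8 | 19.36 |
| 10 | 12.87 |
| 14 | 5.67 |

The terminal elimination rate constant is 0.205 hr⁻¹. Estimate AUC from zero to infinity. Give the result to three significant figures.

AUC = 361 µg/mL·hr

Trapezoidal AUC_0→14:
  [0→2]: (0.00+51.66)/2 × 2 = 51.66
  [2→4]: (51.66+41.89)/2 × 2 = 93.55
  [4→6]: (41.89+28.92)/2 × 2 = 70.81
  [6→8]: (28.92+19.36)/2 × 2 = 48.28
  [8→10]: (19.36+12.87)/2 × 2 = 32.23
  [10→14]: (12.87+5.67)/2 × 4 = 37.08
  Sum = 333.61 µg/mL·hr
Extrapolated tail: C_last / k_e = 5.67 / 0.205 = 27.659
AUC_0→∞ = 333.61 + 27.659 = 361.269 µg/mL·hr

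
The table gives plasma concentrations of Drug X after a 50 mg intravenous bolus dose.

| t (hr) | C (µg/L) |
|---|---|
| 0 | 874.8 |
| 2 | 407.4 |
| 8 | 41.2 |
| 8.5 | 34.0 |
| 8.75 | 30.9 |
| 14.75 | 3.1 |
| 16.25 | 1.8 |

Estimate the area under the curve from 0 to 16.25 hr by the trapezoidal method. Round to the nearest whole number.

Trapezoidal AUC_0→16.25:
  [0→2]: (874.8+407.4)/2 × 2 = 1282.2
  [2→8]: (407.4+41.2)/2 × 6 = 1345.8
  [8→8.5]: (41.2+34.0)/2 × 0.5 = 18.8
  [8.5→8.75]: (34.0+30.9)/2 × 0.25 = 8.1125
  [8.75→14.75]: (30.9+3.1)/2 × 6 = 102.0
  [14.75→16.25]: (3.1+1.8)/2 × 1.5 = 3.675
  Sum = 2760.5875 µg/L·hr

AUC = 2761 µg/L·hr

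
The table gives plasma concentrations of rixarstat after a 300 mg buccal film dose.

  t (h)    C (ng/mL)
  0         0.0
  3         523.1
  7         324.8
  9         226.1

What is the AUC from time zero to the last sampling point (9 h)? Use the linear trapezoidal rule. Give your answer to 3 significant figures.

Trapezoidal AUC_0→9:
  [0→3]: (0.0+523.1)/2 × 3 = 784.65
  [3→7]: (523.1+324.8)/2 × 4 = 1695.8
  [7→9]: (324.8+226.1)/2 × 2 = 550.9
  Sum = 3031.35 ng/mL·h

AUC = 3030 ng/mL·h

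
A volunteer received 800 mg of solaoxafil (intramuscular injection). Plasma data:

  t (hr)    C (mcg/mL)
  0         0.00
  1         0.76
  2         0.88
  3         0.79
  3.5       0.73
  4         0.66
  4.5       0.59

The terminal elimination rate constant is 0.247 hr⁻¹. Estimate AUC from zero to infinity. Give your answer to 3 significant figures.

Trapezoidal AUC_0→4.5:
  [0→1]: (0.00+0.76)/2 × 1 = 0.38
  [1→2]: (0.76+0.88)/2 × 1 = 0.82
  [2→3]: (0.88+0.79)/2 × 1 = 0.835
  [3→3.5]: (0.79+0.73)/2 × 0.5 = 0.38
  [3.5→4]: (0.73+0.66)/2 × 0.5 = 0.3475
  [4→4.5]: (0.66+0.59)/2 × 0.5 = 0.3125
  Sum = 3.075 mcg/mL·hr
Extrapolated tail: C_last / k_e = 0.59 / 0.247 = 2.389
AUC_0→∞ = 3.075 + 2.389 = 5.464 mcg/mL·hr

AUC = 5.46 mcg/mL·hr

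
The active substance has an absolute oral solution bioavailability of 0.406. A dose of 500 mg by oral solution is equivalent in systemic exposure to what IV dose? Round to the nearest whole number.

Systemic exposure from an extravascular dose = F × D_ev, so the equivalent IV dose is F × D_ev.
D_iv = F × D_ev = 0.406 × 500 = 203 mg

D_iv = 203 mg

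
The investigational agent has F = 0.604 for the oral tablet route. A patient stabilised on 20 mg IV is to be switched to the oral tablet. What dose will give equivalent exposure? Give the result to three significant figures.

D_oral = 33.1 mg

For equal systemic exposure: F × D_ev = D_iv
D_ev = D_iv / F = 20 / 0.604 = 33.1126 mg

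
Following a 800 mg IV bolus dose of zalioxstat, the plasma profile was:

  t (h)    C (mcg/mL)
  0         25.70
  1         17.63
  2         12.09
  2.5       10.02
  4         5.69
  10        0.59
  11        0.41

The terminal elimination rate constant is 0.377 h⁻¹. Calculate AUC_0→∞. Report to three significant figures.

AUC = 74.3 mcg/mL·h

Trapezoidal AUC_0→11:
  [0→1]: (25.70+17.63)/2 × 1 = 21.665
  [1→2]: (17.63+12.09)/2 × 1 = 14.86
  [2→2.5]: (12.09+10.02)/2 × 0.5 = 5.5275
  [2.5→4]: (10.02+5.69)/2 × 1.5 = 11.7825
  [4→10]: (5.69+0.59)/2 × 6 = 18.84
  [10→11]: (0.59+0.41)/2 × 1 = 0.5
  Sum = 73.175 mcg/mL·h
Extrapolated tail: C_last / k_e = 0.41 / 0.377 = 1.088
AUC_0→∞ = 73.175 + 1.088 = 74.263 mcg/mL·h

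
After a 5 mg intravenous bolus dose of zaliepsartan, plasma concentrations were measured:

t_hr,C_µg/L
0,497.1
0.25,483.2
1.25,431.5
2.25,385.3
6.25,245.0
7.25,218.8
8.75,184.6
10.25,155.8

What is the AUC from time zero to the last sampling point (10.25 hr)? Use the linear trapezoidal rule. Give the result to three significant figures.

Trapezoidal AUC_0→10.25:
  [0→0.25]: (497.1+483.2)/2 × 0.25 = 122.5375
  [0.25→1.25]: (483.2+431.5)/2 × 1 = 457.35
  [1.25→2.25]: (431.5+385.3)/2 × 1 = 408.4
  [2.25→6.25]: (385.3+245.0)/2 × 4 = 1260.6
  [6.25→7.25]: (245.0+218.8)/2 × 1 = 231.9
  [7.25→8.75]: (218.8+184.6)/2 × 1.5 = 302.55
  [8.75→10.25]: (184.6+155.8)/2 × 1.5 = 255.3
  Sum = 3038.6375 µg/L·hr

AUC = 3040 µg/L·hr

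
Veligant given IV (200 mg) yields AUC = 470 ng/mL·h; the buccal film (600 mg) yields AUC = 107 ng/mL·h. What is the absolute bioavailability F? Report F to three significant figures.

F = 0.0759

F = (AUC_ev / D_ev) / (AUC_iv / D_iv)
  = (107/600) / (470/200)
  = 0.178333 / 2.35 = 0.0759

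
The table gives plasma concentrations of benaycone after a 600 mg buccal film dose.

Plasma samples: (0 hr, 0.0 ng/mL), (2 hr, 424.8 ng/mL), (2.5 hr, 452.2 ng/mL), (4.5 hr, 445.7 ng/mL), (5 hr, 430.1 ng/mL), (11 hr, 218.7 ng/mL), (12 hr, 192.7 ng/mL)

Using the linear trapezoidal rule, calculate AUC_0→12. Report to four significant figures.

AUC = 3913 ng/mL·hr

Trapezoidal AUC_0→12:
  [0→2]: (0.0+424.8)/2 × 2 = 424.8
  [2→2.5]: (424.8+452.2)/2 × 0.5 = 219.25
  [2.5→4.5]: (452.2+445.7)/2 × 2 = 897.9
  [4.5→5]: (445.7+430.1)/2 × 0.5 = 218.95
  [5→11]: (430.1+218.7)/2 × 6 = 1946.4
  [11→12]: (218.7+192.7)/2 × 1 = 205.7
  Sum = 3913.0 ng/mL·hr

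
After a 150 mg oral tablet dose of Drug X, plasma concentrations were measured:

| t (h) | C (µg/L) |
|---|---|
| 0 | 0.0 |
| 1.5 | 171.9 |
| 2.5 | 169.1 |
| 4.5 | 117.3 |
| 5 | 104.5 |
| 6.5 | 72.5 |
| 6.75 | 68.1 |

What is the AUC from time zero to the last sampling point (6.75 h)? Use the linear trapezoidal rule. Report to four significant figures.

Trapezoidal AUC_0→6.75:
  [0→1.5]: (0.0+171.9)/2 × 1.5 = 128.925
  [1.5→2.5]: (171.9+169.1)/2 × 1 = 170.5
  [2.5→4.5]: (169.1+117.3)/2 × 2 = 286.4
  [4.5→5]: (117.3+104.5)/2 × 0.5 = 55.45
  [5→6.5]: (104.5+72.5)/2 × 1.5 = 132.75
  [6.5→6.75]: (72.5+68.1)/2 × 0.25 = 17.575
  Sum = 791.6 µg/L·h

AUC = 791.6 µg/L·h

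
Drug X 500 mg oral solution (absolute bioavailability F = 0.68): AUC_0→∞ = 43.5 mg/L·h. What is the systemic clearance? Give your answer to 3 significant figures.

CL = F × Dose / AUC_0→∞
   = 0.68 × 500 / 43.5 = 7.81609 L/h

CL = 7.82 L/h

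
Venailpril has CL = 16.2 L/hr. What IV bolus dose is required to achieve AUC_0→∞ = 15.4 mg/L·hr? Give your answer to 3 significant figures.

Dose_iv = CL × AUC_0→∞
     = 16.2 × 15.4 = 249.48 mg

Dose = 249 mg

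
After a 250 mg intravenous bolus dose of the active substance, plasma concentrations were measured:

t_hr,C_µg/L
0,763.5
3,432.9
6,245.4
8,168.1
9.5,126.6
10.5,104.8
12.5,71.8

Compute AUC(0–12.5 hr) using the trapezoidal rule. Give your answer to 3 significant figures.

Trapezoidal AUC_0→12.5:
  [0→3]: (763.5+432.9)/2 × 3 = 1794.6
  [3→6]: (432.9+245.4)/2 × 3 = 1017.45
  [6→8]: (245.4+168.1)/2 × 2 = 413.5
  [8→9.5]: (168.1+126.6)/2 × 1.5 = 221.025
  [9.5→10.5]: (126.6+104.8)/2 × 1 = 115.7
  [10.5→12.5]: (104.8+71.8)/2 × 2 = 176.6
  Sum = 3738.875 µg/L·hr

AUC = 3740 µg/L·hr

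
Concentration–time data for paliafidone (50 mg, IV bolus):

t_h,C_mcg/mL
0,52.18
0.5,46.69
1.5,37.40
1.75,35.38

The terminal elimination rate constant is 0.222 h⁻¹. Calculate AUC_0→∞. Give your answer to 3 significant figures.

AUC = 235 mcg/mL·h

Trapezoidal AUC_0→1.75:
  [0→0.5]: (52.18+46.69)/2 × 0.5 = 24.7175
  [0.5→1.5]: (46.69+37.40)/2 × 1 = 42.045
  [1.5→1.75]: (37.40+35.38)/2 × 0.25 = 9.0975
  Sum = 75.86 mcg/mL·h
Extrapolated tail: C_last / k_e = 35.38 / 0.222 = 159.369
AUC_0→∞ = 75.86 + 159.369 = 235.229 mcg/mL·h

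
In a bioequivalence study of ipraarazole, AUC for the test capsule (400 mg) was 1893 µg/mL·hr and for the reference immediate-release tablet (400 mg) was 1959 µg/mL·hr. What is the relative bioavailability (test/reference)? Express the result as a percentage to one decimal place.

F_rel = (AUC_test/D_test) / (AUC_ref/D_ref)
      = (1893/400) / (1959/400)
      = 4.7325 / 4.8975 = 0.9663 = 96.63%

F_rel = 96.6%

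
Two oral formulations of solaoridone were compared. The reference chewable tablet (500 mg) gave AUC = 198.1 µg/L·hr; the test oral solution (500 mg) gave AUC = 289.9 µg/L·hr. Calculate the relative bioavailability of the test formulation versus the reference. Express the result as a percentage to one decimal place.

F_rel = 146.3%

F_rel = (AUC_test/D_test) / (AUC_ref/D_ref)
      = (289.9/500) / (198.1/500)
      = 0.5798 / 0.3962 = 1.4634 = 146.34%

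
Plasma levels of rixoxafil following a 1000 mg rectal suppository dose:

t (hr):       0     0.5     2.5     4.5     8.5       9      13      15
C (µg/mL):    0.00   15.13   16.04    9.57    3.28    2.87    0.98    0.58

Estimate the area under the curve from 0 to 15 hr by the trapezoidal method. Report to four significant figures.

AUC = 97.06 µg/mL·hr

Trapezoidal AUC_0→15:
  [0→0.5]: (0.00+15.13)/2 × 0.5 = 3.7825
  [0.5→2.5]: (15.13+16.04)/2 × 2 = 31.17
  [2.5→4.5]: (16.04+9.57)/2 × 2 = 25.61
  [4.5→8.5]: (9.57+3.28)/2 × 4 = 25.7
  [8.5→9]: (3.28+2.87)/2 × 0.5 = 1.5375
  [9→13]: (2.87+0.98)/2 × 4 = 7.7
  [13→15]: (0.98+0.58)/2 × 2 = 1.56
  Sum = 97.06 µg/mL·hr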